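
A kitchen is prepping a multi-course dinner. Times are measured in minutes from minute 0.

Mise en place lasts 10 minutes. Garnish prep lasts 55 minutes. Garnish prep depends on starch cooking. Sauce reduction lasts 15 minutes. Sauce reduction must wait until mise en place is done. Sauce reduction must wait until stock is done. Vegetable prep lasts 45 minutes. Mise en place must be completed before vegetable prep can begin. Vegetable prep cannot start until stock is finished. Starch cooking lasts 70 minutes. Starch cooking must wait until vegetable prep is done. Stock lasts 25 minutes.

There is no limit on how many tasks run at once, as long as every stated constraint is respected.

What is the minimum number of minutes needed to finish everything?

Stock can start immediately at minute 0; it finishes at minute 25.
Nothing blocks mise en place, so it runs from minute 0 to minute 10.
Sauce reduction has to wait for mise en place (finishes minute 10); stock (finishes minute 25). The latest of these is minute 25, so sauce reduction runs minute 25 to 25 + 15 = minute 40.
For vegetable prep: mise en place (finishes minute 10); stock (finishes minute 25). Taking the maximum gives a start of minute 25, and it finishes at 25 + 45 = minute 70.
Starch cooking cannot begin until vegetable prep (finishes minute 70). It runs from minute 70 to 70 + 70 = minute 140.
Garnish prep waits on starch cooking (finishes minute 140), so it starts at minute 140 and finishes at 140 + 55 = minute 195.
All tasks are finished once the last one completes. Finish times: Mise en place at 10, Stock at 25, Vegetable prep at 70, Sauce reduction at 40, Starch cooking at 140, Garnish prep at 195. The latest is minute 195.

195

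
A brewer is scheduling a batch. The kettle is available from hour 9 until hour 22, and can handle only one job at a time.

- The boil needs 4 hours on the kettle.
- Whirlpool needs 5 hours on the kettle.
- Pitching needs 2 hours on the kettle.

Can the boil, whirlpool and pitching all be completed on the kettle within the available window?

Yes

The kettle window is 22 − 9 = 13 hours.
Running back to back, the jobs need 4 + 5 + 2 = 11 hours on the kettle.
Since 11 ≤ 13, they fit within the window.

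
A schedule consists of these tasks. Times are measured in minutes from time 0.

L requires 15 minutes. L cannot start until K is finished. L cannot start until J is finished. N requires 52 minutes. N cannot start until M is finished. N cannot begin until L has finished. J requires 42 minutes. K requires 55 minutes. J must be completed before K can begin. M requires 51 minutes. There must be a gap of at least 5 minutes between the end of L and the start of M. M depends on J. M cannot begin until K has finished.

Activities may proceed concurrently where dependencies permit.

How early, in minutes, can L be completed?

Nothing blocks J, so it runs from minute 0 to minute 42.
K cannot begin until J (finishes minute 42). It runs from minute 42 to 42 + 55 = minute 97.
L needs all of K (finishes minute 97); J (finishes minute 42). That puts its earliest start at minute 97; it finishes at 97 + 15 = minute 112.

112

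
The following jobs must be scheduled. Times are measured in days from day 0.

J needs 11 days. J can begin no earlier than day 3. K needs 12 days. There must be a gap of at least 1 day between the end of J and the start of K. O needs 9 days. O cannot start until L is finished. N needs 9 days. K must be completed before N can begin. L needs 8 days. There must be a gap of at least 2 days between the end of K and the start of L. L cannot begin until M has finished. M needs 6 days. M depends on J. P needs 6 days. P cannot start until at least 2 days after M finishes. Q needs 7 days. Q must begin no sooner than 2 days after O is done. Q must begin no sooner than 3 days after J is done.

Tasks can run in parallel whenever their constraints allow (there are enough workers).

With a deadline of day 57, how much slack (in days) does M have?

J cannot begin until its own release at day 3. It runs from day 3 to 3 + 11 = day 14.
M cannot begin until J (finishes day 14). It runs from day 14 to 14 + 6 = day 20.

Working backward from the deadline:
Q has no dependents, so it just needs to finish by day 57. Starting by 57 − 7 = day 50 achieves that.
O has to be done before Q (must start by day 50, minus 2-day gap → day 48). That means finishing by day 48, i.e. starting by 48 − 9 = day 39.
L must finish before O (must start by day 39). With an 8-day duration, L must start by 39 − 8 = day 31.
To finish by day 57, P (duration 6) must start no later than day 51.
For M: L (must start by day 31); P (must start by day 51, minus 2-day gap → day 49). The most restrictive is day 31; with a 6-day duration, M must start by day 25.
So M can start as early as day 14 and as late as day 25, giving 25 − 14 = 11 days of slack.

11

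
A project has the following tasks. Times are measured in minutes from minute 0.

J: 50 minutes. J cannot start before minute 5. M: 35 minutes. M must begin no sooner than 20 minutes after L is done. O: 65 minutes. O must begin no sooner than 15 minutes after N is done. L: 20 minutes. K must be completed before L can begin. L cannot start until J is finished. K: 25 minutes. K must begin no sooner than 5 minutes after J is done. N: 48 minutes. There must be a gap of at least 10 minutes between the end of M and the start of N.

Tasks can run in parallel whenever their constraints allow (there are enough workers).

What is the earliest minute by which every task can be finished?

J waits on its own release at minute 5, so it starts at minute 5 and finishes at 5 + 50 = minute 55.
K cannot begin until J (finishes minute 55, plus 5-minute gap → minute 60). It runs from minute 60 to 60 + 25 = minute 85.
L cannot start until K (finishes minute 85); J (finishes minute 55). The controlling bound is minute 85, so L finishes at 85 + 20 = minute 105.
M cannot begin until L (finishes minute 105, plus 20-minute gap → minute 125). It runs from minute 125 to 125 + 35 = minute 160.
After M (finishes minute 160, plus 10-minute gap → minute 170), N can start at minute 170 and finishes at minute 218.
O waits on N (finishes minute 218, plus 15-minute gap → minute 233), so it starts at minute 233 and finishes at 233 + 65 = minute 298.
All tasks are finished once the last one completes. Finish times: J at 55, K at 85, L at 105, M at 160, N at 218, O at 298. The latest is minute 298.

298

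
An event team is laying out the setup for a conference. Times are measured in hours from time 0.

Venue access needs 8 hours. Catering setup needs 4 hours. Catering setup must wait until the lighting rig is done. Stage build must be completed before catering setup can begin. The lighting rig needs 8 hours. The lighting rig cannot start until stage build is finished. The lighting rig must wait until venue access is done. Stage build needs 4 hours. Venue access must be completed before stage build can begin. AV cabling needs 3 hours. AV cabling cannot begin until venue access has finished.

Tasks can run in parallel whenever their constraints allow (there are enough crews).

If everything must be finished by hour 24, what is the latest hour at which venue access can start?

Nothing follows catering setup; the deadline of hour 24 is its only limit. It must start by 24 − 4 = hour 20.
The lighting rig feeds into catering setup (must start by hour 20); so the lighting rig must finish by hour 20 and therefore start by hour 12.
For stage build: the lighting rig (must start by hour 12); catering setup (must start by hour 20). The most restrictive is hour 12; with a 4-hour duration, stage build must start by hour 8.
To finish by hour 24, AV cabling (duration 3) must start no later than hour 21.
Venue access feeds stage build (must start by hour 8); the lighting rig (must start by hour 12); AV cabling (must start by hour 21). Taking the minimum, venue access must finish by hour 8 and start by 8 − 8 = hour 0.

0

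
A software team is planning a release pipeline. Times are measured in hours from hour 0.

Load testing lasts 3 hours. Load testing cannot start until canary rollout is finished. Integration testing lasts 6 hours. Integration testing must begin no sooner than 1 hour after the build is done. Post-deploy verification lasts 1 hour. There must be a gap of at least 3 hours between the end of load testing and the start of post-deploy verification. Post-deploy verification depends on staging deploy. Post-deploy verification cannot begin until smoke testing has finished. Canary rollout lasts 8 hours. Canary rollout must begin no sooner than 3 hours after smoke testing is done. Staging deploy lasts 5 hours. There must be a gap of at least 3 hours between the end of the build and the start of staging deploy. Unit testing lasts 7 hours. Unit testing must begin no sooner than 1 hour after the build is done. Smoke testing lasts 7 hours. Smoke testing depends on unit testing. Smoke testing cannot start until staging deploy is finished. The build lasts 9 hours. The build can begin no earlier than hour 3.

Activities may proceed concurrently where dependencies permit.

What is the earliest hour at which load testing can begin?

The build cannot begin until its own release at hour 3. It runs from hour 3 to 3 + 9 = hour 12.
Staging deploy waits on the build (finishes hour 12, plus 3-hour gap → hour 15), so it starts at hour 15 and finishes at 15 + 5 = hour 20.
After the build (finishes hour 12, plus 1-hour gap → hour 13), unit testing can start at hour 13 and finishes at hour 20.
Smoke testing needs all of unit testing (finishes hour 20); staging deploy (finishes hour 20). That puts its earliest start at hour 20; it finishes at 20 + 7 = hour 27.
Canary rollout cannot begin until smoke testing (finishes hour 27, plus 3-hour gap → hour 30). It runs from hour 30 to 30 + 8 = hour 38.
Load testing waits on canary rollout (finishes hour 38), so the earliest it can start is hour 38.

38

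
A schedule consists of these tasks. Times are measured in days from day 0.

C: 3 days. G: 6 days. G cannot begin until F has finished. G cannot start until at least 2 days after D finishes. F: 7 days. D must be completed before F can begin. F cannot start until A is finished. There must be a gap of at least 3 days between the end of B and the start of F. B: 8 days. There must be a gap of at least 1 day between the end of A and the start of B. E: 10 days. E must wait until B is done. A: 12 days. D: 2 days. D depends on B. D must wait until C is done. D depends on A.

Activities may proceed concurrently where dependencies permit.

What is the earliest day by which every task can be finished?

Nothing blocks C, so it runs from day 0 to day 3.
A has no prerequisites, so it starts at day 0 and finishes at day 12.
B cannot begin until A (finishes day 12, plus 1-day gap → day 13). It runs from day 13 to 13 + 8 = day 21.
E waits on B (finishes day 21), so it starts at day 21 and finishes at 21 + 10 = day 31.
D has to wait for B (finishes day 21); C (finishes day 3); A (finishes day 12). The latest of these is day 21, so D runs day 21 to 21 + 2 = day 23.
F needs all of D (finishes day 23); A (finishes day 12); B (finishes day 21, plus 3-day gap → day 24). That puts its earliest start at day 24; it finishes at 24 + 7 = day 31.
G needs all of F (finishes day 31); D (finishes day 23, plus 2-day gap → day 25). That puts its earliest start at day 31; it finishes at 31 + 6 = day 37.
All tasks are finished once the last one completes. Finish times: A at 12, B at 21, C at 3, D at 23, E at 31, F at 31, G at 37. The latest is day 37.

37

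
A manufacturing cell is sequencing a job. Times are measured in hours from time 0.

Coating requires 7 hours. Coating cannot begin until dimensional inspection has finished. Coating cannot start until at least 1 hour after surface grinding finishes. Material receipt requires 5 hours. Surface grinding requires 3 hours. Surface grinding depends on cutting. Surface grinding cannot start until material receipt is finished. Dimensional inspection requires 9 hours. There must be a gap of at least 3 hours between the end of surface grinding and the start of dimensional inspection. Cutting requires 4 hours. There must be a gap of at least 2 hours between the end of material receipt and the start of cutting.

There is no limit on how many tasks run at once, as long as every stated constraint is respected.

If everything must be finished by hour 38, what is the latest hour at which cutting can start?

12

Coating has no dependents, so it just needs to finish by hour 38. Starting by 38 − 7 = hour 31 achieves that.
Since coating (must start by hour 31) depends on it, dimensional inspection must finish by hour 31. Backing off its 9-hour duration gives a latest start of hour 22.
Surface grinding must finish in time for dimensional inspection (must start by hour 22, minus 3-hour gap → hour 19); coating (must start by hour 31, minus 1-hour gap → hour 30). The tightest is hour 19, so surface grinding must start by 19 − 3 = hour 16.
Cutting feeds into surface grinding (must start by hour 16); so cutting must finish by hour 16 and therefore start by hour 12.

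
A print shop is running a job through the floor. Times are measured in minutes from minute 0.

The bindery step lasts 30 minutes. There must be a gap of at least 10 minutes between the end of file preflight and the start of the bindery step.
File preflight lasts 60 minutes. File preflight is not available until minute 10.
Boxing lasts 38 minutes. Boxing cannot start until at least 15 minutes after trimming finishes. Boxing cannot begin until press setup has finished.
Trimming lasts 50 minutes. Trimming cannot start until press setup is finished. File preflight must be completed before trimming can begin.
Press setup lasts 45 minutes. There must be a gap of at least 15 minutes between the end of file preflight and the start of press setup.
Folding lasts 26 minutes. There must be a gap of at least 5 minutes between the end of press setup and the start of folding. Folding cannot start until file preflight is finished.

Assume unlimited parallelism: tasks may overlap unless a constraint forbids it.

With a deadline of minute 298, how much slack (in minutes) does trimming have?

65

After its own release at minute 10, file preflight can start at minute 10 and finishes at minute 70.
Press setup cannot begin until file preflight (finishes minute 70, plus 15-minute gap → minute 85). It runs from minute 85 to 85 + 45 = minute 130.
Trimming cannot start until press setup (finishes minute 130); file preflight (finishes minute 70). The controlling bound is minute 130, so trimming finishes at 130 + 50 = minute 180.

Working backward from the deadline:
Nothing follows boxing; the deadline of minute 298 is its only limit. It must start by 298 − 38 = minute 260.
Trimming has to be done before boxing (must start by minute 260, minus 15-minute gap → minute 245). That means finishing by minute 245, i.e. starting by 245 − 50 = minute 195.
So trimming can start as early as minute 130 and as late as minute 195, giving 195 − 130 = 65 minutes of slack.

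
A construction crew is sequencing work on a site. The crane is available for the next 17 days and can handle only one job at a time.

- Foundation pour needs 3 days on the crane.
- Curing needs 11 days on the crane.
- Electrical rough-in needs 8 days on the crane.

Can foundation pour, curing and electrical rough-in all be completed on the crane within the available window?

Running back to back, the jobs need 3 + 11 + 8 = 22 days on the crane.
Since 22 > 17, they cannot all fit.

No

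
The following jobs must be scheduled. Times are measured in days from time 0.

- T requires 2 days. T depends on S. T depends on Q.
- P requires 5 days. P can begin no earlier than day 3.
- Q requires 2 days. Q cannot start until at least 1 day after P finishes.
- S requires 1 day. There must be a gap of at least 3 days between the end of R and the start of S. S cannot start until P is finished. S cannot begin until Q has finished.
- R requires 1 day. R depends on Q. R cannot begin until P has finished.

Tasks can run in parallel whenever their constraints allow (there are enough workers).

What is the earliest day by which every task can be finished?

18

P waits on its own release at day 3, so it starts at day 3 and finishes at 3 + 5 = day 8.
Q waits on P (finishes day 8, plus 1-day gap → day 9), so it starts at day 9 and finishes at 9 + 2 = day 11.
R cannot start until Q (finishes day 11); P (finishes day 8). The controlling bound is day 11, so R finishes at 11 + 1 = day 12.
S has to wait for R (finishes day 12, plus 3-day gap → day 15); P (finishes day 8); Q (finishes day 11). The latest of these is day 15, so S runs day 15 to 15 + 1 = day 16.
T has to wait for S (finishes day 16); Q (finishes day 11). The latest of these is day 16, so T runs day 16 to 16 + 2 = day 18.
All tasks are finished once the last one completes. Finish times: P at 8, Q at 11, R at 12, S at 16, T at 18. The latest is day 18.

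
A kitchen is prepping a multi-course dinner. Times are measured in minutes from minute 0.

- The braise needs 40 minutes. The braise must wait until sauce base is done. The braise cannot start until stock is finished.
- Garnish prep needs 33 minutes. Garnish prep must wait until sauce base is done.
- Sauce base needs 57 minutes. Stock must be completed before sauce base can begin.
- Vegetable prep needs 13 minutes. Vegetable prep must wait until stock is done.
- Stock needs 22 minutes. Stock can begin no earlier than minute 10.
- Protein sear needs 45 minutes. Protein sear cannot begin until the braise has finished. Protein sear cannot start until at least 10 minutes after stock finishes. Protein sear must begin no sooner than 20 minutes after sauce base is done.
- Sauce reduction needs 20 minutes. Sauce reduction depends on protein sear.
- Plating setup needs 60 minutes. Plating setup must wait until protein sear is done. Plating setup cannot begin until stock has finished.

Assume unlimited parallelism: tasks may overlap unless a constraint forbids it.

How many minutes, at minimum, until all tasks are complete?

234

Stock waits on its own release at minute 10, so it starts at minute 10 and finishes at 10 + 22 = minute 32.
Vegetable prep waits on stock (finishes minute 32), so it starts at minute 32 and finishes at 32 + 13 = minute 45.
After stock (finishes minute 32), sauce base can start at minute 32 and finishes at minute 89.
After sauce base (finishes minute 89), garnish prep can start at minute 89 and finishes at minute 122.
The braise needs all of sauce base (finishes minute 89); stock (finishes minute 32). That puts its earliest start at minute 89; it finishes at 89 + 40 = minute 129.
Protein sear cannot start until the braise (finishes minute 129); stock (finishes minute 32, plus 10-minute gap → minute 42); sauce base (finishes minute 89, plus 20-minute gap → minute 109). The controlling bound is minute 129, so protein sear finishes at 129 + 45 = minute 174.
For plating setup: protein sear (finishes minute 174); stock (finishes minute 32). Taking the maximum gives a start of minute 174, and it finishes at 174 + 60 = minute 234.
Sauce reduction cannot begin until protein sear (finishes minute 174). It runs from minute 174 to 174 + 20 = minute 194.
All tasks are finished once the last one completes. Finish times: Stock at 32, Sauce base at 89, The braise at 129, Protein sear at 174, Vegetable prep at 45, Sauce reduction at 194, Plating setup at 234, Garnish prep at 122. The latest is minute 234.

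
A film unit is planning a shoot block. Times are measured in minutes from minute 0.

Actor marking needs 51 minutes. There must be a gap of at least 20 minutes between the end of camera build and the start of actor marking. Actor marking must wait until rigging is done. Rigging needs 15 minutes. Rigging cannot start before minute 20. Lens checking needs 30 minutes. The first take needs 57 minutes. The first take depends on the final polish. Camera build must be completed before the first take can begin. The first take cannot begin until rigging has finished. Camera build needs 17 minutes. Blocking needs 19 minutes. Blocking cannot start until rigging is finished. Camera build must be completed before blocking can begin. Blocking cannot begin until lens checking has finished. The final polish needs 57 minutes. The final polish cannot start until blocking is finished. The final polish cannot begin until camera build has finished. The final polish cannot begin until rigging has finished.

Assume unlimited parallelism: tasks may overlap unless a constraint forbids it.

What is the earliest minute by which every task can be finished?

168

Lens checking can start immediately at minute 0; it finishes at minute 30.
Nothing blocks camera build, so it runs from minute 0 to minute 17.
Rigging waits on its own release at minute 20, so it starts at minute 20 and finishes at 20 + 15 = minute 35.
Actor marking needs all of camera build (finishes minute 17, plus 20-minute gap → minute 37); rigging (finishes minute 35). That puts its earliest start at minute 37; it finishes at 37 + 51 = minute 88.
Blocking cannot start until rigging (finishes minute 35); camera build (finishes minute 17); lens checking (finishes minute 30). The controlling bound is minute 35, so blocking finishes at 35 + 19 = minute 54.
The final polish has to wait for blocking (finishes minute 54); camera build (finishes minute 17); rigging (finishes minute 35). The latest of these is minute 54, so the final polish runs minute 54 to 54 + 57 = minute 111.
The first take cannot start until the final polish (finishes minute 111); camera build (finishes minute 17); rigging (finishes minute 35). The controlling bound is minute 111, so the first take finishes at 111 + 57 = minute 168.
All tasks are finished once the last one completes. Finish times: Rigging at 35, Camera build at 17, Lens checking at 30, Blocking at 54, Actor marking at 88, The final polish at 111, The first take at 168. The latest is minute 168.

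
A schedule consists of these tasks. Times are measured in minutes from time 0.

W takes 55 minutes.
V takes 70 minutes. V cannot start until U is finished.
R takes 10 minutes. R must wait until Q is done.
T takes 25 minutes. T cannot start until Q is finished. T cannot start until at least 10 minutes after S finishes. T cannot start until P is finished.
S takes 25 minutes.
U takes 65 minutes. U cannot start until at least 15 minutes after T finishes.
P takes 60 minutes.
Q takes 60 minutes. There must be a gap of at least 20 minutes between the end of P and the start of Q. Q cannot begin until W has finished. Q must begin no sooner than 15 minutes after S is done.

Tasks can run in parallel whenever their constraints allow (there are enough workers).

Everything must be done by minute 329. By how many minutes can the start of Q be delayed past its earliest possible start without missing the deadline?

Nothing blocks W, so it runs from minute 0 to minute 55.
S can start immediately at minute 0; it finishes at minute 25.
P has no prerequisites, so it starts at minute 0 and finishes at minute 60.
Q cannot start until P (finishes minute 60, plus 20-minute gap → minute 80); W (finishes minute 55); S (finishes minute 25, plus 15-minute gap → minute 40). The controlling bound is minute 80, so Q finishes at 80 + 60 = minute 140.

Working backward from the deadline:
Nothing follows R; the deadline of minute 329 is its only limit. It must start by 329 − 10 = minute 319.
V must finish by minute 329; it takes 70 minutes, so it must start by 329 − 70 = minute 259.
Since V (must start by minute 259) depends on it, U must finish by minute 259. Backing off its 65-minute duration gives a latest start of minute 194.
T must finish before U (must start by minute 194, minus 15-minute gap → minute 179). With a 25-minute duration, T must start by 179 − 25 = minute 154.
For Q: R (must start by minute 319); T (must start by minute 154). The most restrictive is minute 154; with a 60-minute duration, Q must start by minute 94.
So Q can start as early as minute 80 and as late as minute 94, giving 94 − 80 = 14 minutes of slack.

14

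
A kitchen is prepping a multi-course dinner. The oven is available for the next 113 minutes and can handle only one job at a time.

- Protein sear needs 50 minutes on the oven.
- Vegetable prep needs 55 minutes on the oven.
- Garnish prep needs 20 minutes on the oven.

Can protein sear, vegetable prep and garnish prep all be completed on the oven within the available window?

Running back to back, the jobs need 50 + 55 + 20 = 125 minutes on the oven.
Since 125 > 113, they cannot all fit.

No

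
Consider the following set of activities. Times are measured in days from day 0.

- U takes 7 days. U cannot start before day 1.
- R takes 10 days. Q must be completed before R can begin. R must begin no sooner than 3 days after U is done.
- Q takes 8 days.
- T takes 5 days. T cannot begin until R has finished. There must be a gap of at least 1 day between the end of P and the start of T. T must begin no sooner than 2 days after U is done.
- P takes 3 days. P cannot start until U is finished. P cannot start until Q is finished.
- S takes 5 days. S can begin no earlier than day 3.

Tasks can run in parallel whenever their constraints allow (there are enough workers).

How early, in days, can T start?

21

U cannot begin until its own release at day 1. It runs from day 1 to 1 + 7 = day 8.
Q can start immediately at day 0; it finishes at day 8.
For R: Q (finishes day 8); U (finishes day 8, plus 3-day gap → day 11). Taking the maximum gives a start of day 11, and it finishes at 11 + 10 = day 21.
P cannot start until U (finishes day 8); Q (finishes day 8). The controlling bound is day 8, so P finishes at 8 + 3 = day 11.
T waits on R (finishes day 21); P (finishes day 11, plus 1-day gap → day 12); U (finishes day 8, plus 2-day gap → day 10). The latest of these is day 21, which is the earliest T can start.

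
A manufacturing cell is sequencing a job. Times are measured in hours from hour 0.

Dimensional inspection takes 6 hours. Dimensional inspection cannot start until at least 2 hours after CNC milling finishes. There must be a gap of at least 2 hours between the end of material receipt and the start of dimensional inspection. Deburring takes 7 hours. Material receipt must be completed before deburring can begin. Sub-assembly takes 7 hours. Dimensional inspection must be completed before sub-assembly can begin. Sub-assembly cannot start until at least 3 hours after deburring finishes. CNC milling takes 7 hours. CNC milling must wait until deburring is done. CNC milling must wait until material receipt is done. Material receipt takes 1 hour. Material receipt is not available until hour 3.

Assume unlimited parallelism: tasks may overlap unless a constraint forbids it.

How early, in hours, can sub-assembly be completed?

After its own release at hour 3, material receipt can start at hour 3 and finishes at hour 4.
After material receipt (finishes hour 4), deburring can start at hour 4 and finishes at hour 11.
CNC milling cannot start until deburring (finishes hour 11); material receipt (finishes hour 4). The controlling bound is hour 11, so CNC milling finishes at 11 + 7 = hour 18.
Dimensional inspection cannot start until CNC milling (finishes hour 18, plus 2-hour gap → hour 20); material receipt (finishes hour 4, plus 2-hour gap → hour 6). The controlling bound is hour 20, so dimensional inspection finishes at 20 + 6 = hour 26.
Sub-assembly needs all of dimensional inspection (finishes hour 26); deburring (finishes hour 11, plus 3-hour gap → hour 14). That puts its earliest start at hour 26; it finishes at 26 + 7 = hour 33.

33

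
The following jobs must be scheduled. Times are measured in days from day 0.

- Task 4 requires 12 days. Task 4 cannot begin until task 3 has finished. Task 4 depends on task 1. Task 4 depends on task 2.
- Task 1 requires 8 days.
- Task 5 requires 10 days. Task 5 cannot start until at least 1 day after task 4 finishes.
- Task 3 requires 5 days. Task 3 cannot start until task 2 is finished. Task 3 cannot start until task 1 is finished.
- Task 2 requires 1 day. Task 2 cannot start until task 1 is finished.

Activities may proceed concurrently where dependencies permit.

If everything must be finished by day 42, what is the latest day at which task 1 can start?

To finish by day 42, task 5 (duration 10) must start no later than day 32.
Task 4 must finish before task 5 (must start by day 32, minus 1-day gap → day 31). With a 12-day duration, task 4 must start by 31 − 12 = day 19.
Task 3 must finish before task 4 (must start by day 19). With a 5-day duration, task 3 must start by 19 − 5 = day 14.
For task 2: task 3 (must start by day 14); task 4 (must start by day 19). The most restrictive is day 14; with a 1-day duration, task 2 must start by day 13.
Task 1 feeds task 2 (must start by day 13); task 3 (must start by day 14); task 4 (must start by day 19). Taking the minimum, task 1 must finish by day 13 and start by 13 − 8 = day 5.

5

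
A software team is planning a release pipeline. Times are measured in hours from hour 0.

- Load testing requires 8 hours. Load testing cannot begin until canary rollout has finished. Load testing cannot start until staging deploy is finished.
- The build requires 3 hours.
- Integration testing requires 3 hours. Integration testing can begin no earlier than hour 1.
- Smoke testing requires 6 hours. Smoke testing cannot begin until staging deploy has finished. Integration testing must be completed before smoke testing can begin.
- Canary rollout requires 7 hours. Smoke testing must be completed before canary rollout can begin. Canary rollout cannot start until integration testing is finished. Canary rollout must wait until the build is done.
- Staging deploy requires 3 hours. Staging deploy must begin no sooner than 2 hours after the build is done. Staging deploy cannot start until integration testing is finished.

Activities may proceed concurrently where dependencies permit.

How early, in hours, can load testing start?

Integration testing cannot begin until its own release at hour 1. It runs from hour 1 to 1 + 3 = hour 4.
The build has no prerequisites, so it starts at hour 0 and finishes at hour 3.
For staging deploy: the build (finishes hour 3, plus 2-hour gap → hour 5); integration testing (finishes hour 4). Taking the maximum gives a start of hour 5, and it finishes at 5 + 3 = hour 8.
Smoke testing cannot start until staging deploy (finishes hour 8); integration testing (finishes hour 4). The controlling bound is hour 8, so smoke testing finishes at 8 + 6 = hour 14.
For canary rollout: smoke testing (finishes hour 14); integration testing (finishes hour 4); the build (finishes hour 3). Taking the maximum gives a start of hour 14, and it finishes at 14 + 7 = hour 21.
Load testing waits on canary rollout (finishes hour 21); staging deploy (finishes hour 8). The latest of these is hour 21, which is the earliest load testing can start.

21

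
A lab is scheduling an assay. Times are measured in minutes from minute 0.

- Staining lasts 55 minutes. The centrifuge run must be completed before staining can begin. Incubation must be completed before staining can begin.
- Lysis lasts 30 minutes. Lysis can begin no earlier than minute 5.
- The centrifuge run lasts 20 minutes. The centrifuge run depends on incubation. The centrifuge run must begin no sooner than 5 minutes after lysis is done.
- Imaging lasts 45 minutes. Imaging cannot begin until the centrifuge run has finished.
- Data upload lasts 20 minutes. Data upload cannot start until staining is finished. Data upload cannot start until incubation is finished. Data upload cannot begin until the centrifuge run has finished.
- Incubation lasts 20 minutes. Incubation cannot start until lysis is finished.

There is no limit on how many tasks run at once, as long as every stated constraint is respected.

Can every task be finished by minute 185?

Lysis cannot begin until its own release at minute 5. It runs from minute 5 to 5 + 30 = minute 35.
Incubation waits on lysis (finishes minute 35), so it starts at minute 35 and finishes at 35 + 20 = minute 55.
For the centrifuge run: incubation (finishes minute 55); lysis (finishes minute 35, plus 5-minute gap → minute 40). Taking the maximum gives a start of minute 55, and it finishes at 55 + 20 = minute 75.
After the centrifuge run (finishes minute 75), imaging can start at minute 75 and finishes at minute 120.
For staining: the centrifuge run (finishes minute 75); incubation (finishes minute 55). Taking the maximum gives a start of minute 75, and it finishes at 75 + 55 = minute 130.
Data upload cannot start until staining (finishes minute 130); incubation (finishes minute 55); the centrifuge run (finishes minute 75). The controlling bound is minute 130, so data upload finishes at 130 + 20 = minute 150.
Every task is finished by minute 150, which is no later than the deadline of 185, so the schedule is feasible.

Yes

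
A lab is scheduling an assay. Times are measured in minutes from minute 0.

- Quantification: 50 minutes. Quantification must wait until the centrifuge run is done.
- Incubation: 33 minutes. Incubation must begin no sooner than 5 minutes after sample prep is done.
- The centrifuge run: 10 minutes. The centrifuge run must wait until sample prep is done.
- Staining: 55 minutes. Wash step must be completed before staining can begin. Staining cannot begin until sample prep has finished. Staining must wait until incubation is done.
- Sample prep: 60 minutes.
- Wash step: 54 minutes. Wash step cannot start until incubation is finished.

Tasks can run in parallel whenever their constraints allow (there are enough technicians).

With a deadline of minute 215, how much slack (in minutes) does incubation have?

8

Sample prep has no prerequisites, so it starts at minute 0 and finishes at minute 60.
Incubation cannot begin until sample prep (finishes minute 60, plus 5-minute gap → minute 65). It runs from minute 65 to 65 + 33 = minute 98.

Working backward from the deadline:
Staining has no dependents, so it just needs to finish by minute 215. Starting by 215 − 55 = minute 160 achieves that.
Wash step has to be done before staining (must start by minute 160). That means finishing by minute 160, i.e. starting by 160 − 54 = minute 106.
Incubation must finish in time for wash step (must start by minute 106); staining (must start by minute 160). The tightest is minute 106, so incubation must start by 106 − 33 = minute 73.
So incubation can start as early as minute 65 and as late as minute 73, giving 73 − 65 = 8 minutes of slack.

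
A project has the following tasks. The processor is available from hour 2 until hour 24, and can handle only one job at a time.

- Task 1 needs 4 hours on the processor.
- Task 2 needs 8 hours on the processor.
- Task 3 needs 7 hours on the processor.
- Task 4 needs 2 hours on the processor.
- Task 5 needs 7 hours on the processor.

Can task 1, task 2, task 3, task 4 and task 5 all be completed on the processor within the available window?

No

The processor window is 24 − 2 = 22 hours.
Running back to back, the jobs need 4 + 8 + 7 + 2 + 7 = 28 hours on the processor.
Since 28 > 22, they cannot all fit.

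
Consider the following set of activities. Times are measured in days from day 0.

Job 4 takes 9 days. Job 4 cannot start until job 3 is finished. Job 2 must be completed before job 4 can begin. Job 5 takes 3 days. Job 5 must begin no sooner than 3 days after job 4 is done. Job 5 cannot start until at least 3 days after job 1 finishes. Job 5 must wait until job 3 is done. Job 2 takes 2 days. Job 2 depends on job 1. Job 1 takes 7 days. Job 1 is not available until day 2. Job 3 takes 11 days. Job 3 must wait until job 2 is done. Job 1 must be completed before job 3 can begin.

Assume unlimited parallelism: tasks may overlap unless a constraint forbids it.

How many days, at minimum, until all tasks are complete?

37

Job 1 waits on its own release at day 2, so it starts at day 2 and finishes at 2 + 7 = day 9.
Job 2 cannot begin until job 1 (finishes day 9). It runs from day 9 to 9 + 2 = day 11.
Job 3 needs all of job 2 (finishes day 11); job 1 (finishes day 9). That puts its earliest start at day 11; it finishes at 11 + 11 = day 22.
Job 4 needs all of job 3 (finishes day 22); job 2 (finishes day 11). That puts its earliest start at day 22; it finishes at 22 + 9 = day 31.
Job 5 needs all of job 4 (finishes day 31, plus 3-day gap → day 34); job 1 (finishes day 9, plus 3-day gap → day 12); job 3 (finishes day 22). That puts its earliest start at day 34; it finishes at 34 + 3 = day 37.
All tasks are finished once the last one completes. Finish times: Job 1 at 9, Job 2 at 11, Job 3 at 22, Job 4 at 31, Job 5 at 37. The latest is day 37.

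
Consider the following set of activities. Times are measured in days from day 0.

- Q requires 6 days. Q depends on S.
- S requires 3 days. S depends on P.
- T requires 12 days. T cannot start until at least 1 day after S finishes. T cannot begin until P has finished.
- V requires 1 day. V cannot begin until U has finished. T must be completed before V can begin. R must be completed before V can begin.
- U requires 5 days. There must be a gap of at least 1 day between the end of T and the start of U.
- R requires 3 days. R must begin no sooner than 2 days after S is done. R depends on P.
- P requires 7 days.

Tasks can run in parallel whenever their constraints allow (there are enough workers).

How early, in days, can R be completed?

15

P can start immediately at day 0; it finishes at day 7.
After P (finishes day 7), S can start at day 7 and finishes at day 10.
R needs all of S (finishes day 10, plus 2-day gap → day 12); P (finishes day 7). That puts its earliest start at day 12; it finishes at 12 + 3 = day 15.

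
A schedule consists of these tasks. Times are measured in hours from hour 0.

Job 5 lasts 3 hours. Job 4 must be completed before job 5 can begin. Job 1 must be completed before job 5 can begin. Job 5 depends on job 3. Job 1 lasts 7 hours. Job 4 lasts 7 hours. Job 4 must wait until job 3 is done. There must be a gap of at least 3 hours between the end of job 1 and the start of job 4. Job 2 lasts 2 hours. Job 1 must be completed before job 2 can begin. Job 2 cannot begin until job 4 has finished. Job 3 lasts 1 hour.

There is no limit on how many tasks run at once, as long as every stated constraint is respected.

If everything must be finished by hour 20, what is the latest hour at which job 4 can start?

Job 2 has no dependents, so it just needs to finish by hour 20. Starting by 20 − 2 = hour 18 achieves that.
To finish by hour 20, job 5 (duration 3) must start no later than hour 17.
Job 4 has several dependents: job 2 (must start by hour 18); job 5 (must start by hour 17). The earliest of those limits is hour 17, so job 4 must start by 17 − 7 = hour 10.

10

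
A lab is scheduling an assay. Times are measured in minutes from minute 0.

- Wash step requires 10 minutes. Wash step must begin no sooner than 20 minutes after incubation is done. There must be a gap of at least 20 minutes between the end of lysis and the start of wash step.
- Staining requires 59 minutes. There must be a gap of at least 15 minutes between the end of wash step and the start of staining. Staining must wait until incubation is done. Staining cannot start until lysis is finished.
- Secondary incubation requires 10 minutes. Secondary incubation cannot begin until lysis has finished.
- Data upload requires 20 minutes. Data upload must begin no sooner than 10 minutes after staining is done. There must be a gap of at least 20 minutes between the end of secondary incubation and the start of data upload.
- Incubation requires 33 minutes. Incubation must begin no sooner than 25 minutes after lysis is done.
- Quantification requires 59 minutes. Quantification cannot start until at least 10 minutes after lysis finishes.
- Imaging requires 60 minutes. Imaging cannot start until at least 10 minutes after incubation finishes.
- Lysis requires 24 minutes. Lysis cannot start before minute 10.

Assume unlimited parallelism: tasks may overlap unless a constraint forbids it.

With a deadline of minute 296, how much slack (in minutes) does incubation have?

After its own release at minute 10, lysis can start at minute 10 and finishes at minute 34.
Incubation cannot begin until lysis (finishes minute 34, plus 25-minute gap → minute 59). It runs from minute 59 to 59 + 33 = minute 92.

Working backward from the deadline:
Nothing follows data upload; the deadline of minute 296 is its only limit. It must start by 296 − 20 = minute 276.
Since data upload (must start by minute 276, minus 10-minute gap → minute 266) depends on it, staining must finish by minute 266. Backing off its 59-minute duration gives a latest start of minute 207.
Wash step feeds into staining (must start by minute 207, minus 15-minute gap → minute 192); so wash step must finish by minute 192 and therefore start by minute 182.
To finish by minute 296, imaging (duration 60) must start no later than minute 236.
Incubation has several dependents: wash step (must start by minute 182, minus 20-minute gap → minute 162); staining (must start by minute 207); imaging (must start by minute 236, minus 10-minute gap → minute 226). The earliest of those limits is minute 162, so incubation must start by 162 − 33 = minute 129.
So incubation can start as early as minute 59 and as late as minute 129, giving 129 − 59 = 70 minutes of slack.

70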